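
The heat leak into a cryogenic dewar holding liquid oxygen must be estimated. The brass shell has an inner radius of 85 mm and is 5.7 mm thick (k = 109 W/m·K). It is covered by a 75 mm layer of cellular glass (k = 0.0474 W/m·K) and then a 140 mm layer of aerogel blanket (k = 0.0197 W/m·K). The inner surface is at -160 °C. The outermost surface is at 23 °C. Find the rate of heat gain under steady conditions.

Spherical conduction: R = (1/r_in − 1/r_out)/(4πk) per layer; series-sum.
R_brass shell = (1/0.085 − 1/0.0907)/(4π×109) = 5.398×10^-4 K/W
R_cellular glass = (1/0.0907 − 1/0.1657)/(4π×0.0474) = 8.378 K/W
R_aerogel blanket = (1/0.1657 − 1/0.3057)/(4π×0.0197) = 11.16 K/W
R_total = 19.54 K/W
Q = ΔT/R_total = 183/19.54

Q ≈ 9.36 W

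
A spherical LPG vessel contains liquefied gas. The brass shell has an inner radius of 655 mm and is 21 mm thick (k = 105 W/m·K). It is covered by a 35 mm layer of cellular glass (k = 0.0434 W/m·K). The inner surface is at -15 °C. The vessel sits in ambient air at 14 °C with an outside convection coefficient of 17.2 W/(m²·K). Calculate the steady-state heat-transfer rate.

Q ≈ 203 W

Radial (spherical) resistances in series:
R_brass shell = (1/0.655 − 1/0.676)/(4π×105) = 3.594×10^-5 K/W
R_cellular glass = (1/0.676 − 1/0.711)/(4π×0.0434) = 0.1335 K/W
R_outer film = 1/(h·4πr_o²) = 1/(17.2×4π×0.711²) = 0.009152 K/W
R_total = 0.1427 K/W
Q = ΔT/R_total = 29/0.1427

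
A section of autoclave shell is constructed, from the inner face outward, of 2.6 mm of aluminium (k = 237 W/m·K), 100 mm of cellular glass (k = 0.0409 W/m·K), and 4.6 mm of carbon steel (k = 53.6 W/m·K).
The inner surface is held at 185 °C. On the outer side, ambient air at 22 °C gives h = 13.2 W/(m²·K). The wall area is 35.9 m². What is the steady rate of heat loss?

Using the resistance-network approach (series):
R_aluminium = L/(kA) = 0.0026/(237×35.9) = 3.056×10^-7 K/W
R_cellular glass = L/(kA) = 0.1/(0.0409×35.9) = 0.06811 K/W
R_carbon steel = L/(kA) = 0.0046/(53.6×35.9) = 2.391×10^-6 K/W
R_outer film = 1/(h_o·A) = 1/(13.2×35.9) = 0.00211 K/W
R_total = 0.07022 K/W
Q = ΔT / R_total = 163 / 0.07022

Q ≈ 2320 W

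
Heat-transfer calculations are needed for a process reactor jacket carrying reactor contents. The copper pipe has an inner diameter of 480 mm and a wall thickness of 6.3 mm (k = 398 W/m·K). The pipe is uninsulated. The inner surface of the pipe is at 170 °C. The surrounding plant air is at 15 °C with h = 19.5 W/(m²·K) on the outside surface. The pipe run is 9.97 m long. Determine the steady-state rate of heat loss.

Treating each annulus and film as a series resistance:
R_copper pipe wall = ln(246.3/240)/(2π×398×9.97) = 1.039×10^-6 K/W
R_outer film = 1/(h_o·2πr_oL) = 1/(19.5×2π×0.2463×9.97) = 0.003324 K/W
R_total = 0.003325 K/W
Q = ΔT/R_total = 155/0.003325

Q ≈ 46600 W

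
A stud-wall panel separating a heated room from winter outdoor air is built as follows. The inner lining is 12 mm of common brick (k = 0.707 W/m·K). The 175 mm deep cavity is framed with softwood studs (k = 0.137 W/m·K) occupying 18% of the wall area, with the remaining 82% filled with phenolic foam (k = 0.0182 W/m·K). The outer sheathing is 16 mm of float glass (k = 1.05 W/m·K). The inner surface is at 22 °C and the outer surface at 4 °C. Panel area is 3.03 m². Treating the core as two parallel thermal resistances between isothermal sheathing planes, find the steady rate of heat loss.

Q ≈ 12.2 W

Sheathing layers in series; stud and cavity paths in parallel between them.
R_inner = 0.012/(0.707×3.03) = 0.005602 K/W
R_stud  = 0.175/(0.137×0.18×3.03) = 2.342 K/W
R_cav   = 0.175/(0.0182×0.82×3.03) = 3.87 K/W
1/R_core = 1/R_stud + 1/R_cav → R_core = 1.459 K/W
R_outer = 0.016/(1.05×3.03) = 0.005029 K/W
R_total = 1.47 K/W
Q = ΔT/R_total = 18/1.47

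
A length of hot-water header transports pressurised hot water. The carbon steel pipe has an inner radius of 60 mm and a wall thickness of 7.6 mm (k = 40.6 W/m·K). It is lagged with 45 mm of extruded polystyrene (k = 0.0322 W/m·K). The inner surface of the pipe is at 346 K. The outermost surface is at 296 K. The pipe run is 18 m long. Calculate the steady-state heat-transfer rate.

Q ≈ 357 W

Radial resistances (cylindrical: R_cond = ln(r_o/r_i)/(2πkL), R_conv = 1/(h·2πrL)):
R_carbon steel pipe wall = ln(67.6/60)/(2π×40.6×18) = 2.597×10^-5 K/W
R_extruded polystyrene = ln(112.6/67.6)/(2π×0.0322×18) = 0.1401 K/W
R_total = 0.1401 K/W
Q = ΔT/R_total = 50/0.1401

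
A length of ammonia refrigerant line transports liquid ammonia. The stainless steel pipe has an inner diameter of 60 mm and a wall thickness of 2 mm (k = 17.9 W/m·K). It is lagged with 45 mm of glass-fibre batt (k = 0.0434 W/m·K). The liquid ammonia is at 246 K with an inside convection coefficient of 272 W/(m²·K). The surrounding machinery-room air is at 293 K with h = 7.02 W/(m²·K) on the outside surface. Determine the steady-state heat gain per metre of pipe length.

Radial resistances (cylindrical: R_cond = ln(r_o/r_i)/(2πkL), R_conv = 1/(h·2πrL)):
R_inner film = 1/(h_i·2πr₁L) = 1/(272×2π×0.03×1) = 0.0195 K/W
R_stainless steel pipe wall = ln(32/30)/(2π×17.9×1) = 5.738×10^-4 K/W
R_glass-fibre batt = ln(77/32)/(2π×0.0434×1) = 3.22 K/W
R_outer film = 1/(h_o·2πr_oL) = 1/(7.02×2π×0.077×1) = 0.2944 K/W
R_total = 3.535 K/W
Q = ΔT/R_total = 47/3.535

q′ ≈ 13.3 W/m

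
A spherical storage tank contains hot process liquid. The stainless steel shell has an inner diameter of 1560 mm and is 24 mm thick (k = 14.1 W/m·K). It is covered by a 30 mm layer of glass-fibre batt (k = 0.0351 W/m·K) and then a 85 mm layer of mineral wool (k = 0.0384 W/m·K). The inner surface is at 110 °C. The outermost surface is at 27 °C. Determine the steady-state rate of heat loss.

Spherical conduction: R = (1/r_in − 1/r_out)/(4πk) per layer; series-sum.
R_stainless steel shell = (1/0.78 − 1/0.804)/(4π×14.1) = 2.16×10^-4 K/W
R_glass-fibre batt = (1/0.804 − 1/0.834)/(4π×0.0351) = 0.1014 K/W
R_mineral wool = (1/0.834 − 1/0.919)/(4π×0.0384) = 0.2298 K/W
R_total = 0.3315 K/W
Q = ΔT/R_total = 83/0.3315

Q ≈ 250 W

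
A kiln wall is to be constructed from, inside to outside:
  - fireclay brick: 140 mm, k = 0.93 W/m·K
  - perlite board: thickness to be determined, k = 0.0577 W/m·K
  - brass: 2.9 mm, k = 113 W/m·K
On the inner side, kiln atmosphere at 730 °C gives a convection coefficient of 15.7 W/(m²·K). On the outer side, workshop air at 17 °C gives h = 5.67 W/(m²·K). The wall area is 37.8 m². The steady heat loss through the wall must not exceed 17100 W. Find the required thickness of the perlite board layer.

L ≈ 68.4 mm

Series thermal resistances:
R_inner film = 1/(h_i·A) = 1/(15.7×37.8) = 0.001685 K/W
R_fireclay brick = L/(kA) = 0.14/(0.93×37.8) = 0.003982 K/W
R_brass = L/(kA) = 0.0029/(113×37.8) = 6.789×10^-7 K/W
R_outer film = 1/(h_o·A) = 1/(5.67×37.8) = 0.004666 K/W
Sum of the known resistances R_other = 0.01033 K/W
Required total resistance R_tot = ΔT/Q_allow = 713/17100 = 0.0417 K/W
R_perlite board = R_tot − R_other = 0.03136 K/W
L = R·k·A = 0.03136×0.0577×37.8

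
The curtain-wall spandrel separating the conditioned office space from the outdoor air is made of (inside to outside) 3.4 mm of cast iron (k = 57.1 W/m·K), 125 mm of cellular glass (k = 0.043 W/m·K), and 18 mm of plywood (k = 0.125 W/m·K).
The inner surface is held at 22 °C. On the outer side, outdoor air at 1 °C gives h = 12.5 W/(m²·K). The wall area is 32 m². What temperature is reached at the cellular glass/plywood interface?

T ≈ 2.5 °C

Thermal resistances in series:
R_cast iron = L/(kA) = 0.0034/(57.1×32) = 1.861×10^-6 K/W
R_cellular glass = L/(kA) = 0.125/(0.043×32) = 0.09084 K/W
R_plywood = L/(kA) = 0.018/(0.125×32) = 0.0045 K/W
R_outer film = 1/(h_o·A) = 1/(12.5×32) = 0.0025 K/W
R_total = 0.09784 K/W;  Q = ΔT/R_total = 21/0.09784 = 214.6 W
T_interface = T_inner − Q·ΣR(inner→interface) = 22 − 215×0.09084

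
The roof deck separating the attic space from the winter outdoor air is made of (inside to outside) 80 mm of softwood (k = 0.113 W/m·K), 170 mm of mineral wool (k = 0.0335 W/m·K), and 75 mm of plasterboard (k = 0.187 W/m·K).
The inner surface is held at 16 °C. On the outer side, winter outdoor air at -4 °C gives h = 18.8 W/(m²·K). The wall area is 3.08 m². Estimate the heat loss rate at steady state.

Model the wall as resistances in series:
R_softwood = L/(kA) = 0.08/(0.113×3.08) = 0.2299 K/W
R_mineral wool = L/(kA) = 0.17/(0.0335×3.08) = 1.648 K/W
R_plasterboard = L/(kA) = 0.075/(0.187×3.08) = 0.1302 K/W
R_outer film = 1/(h_o·A) = 1/(18.8×3.08) = 0.01727 K/W
R_total = 2.025 K/W
Q = ΔT / R_total = 20 / 2.025

Q ≈ 9.88 W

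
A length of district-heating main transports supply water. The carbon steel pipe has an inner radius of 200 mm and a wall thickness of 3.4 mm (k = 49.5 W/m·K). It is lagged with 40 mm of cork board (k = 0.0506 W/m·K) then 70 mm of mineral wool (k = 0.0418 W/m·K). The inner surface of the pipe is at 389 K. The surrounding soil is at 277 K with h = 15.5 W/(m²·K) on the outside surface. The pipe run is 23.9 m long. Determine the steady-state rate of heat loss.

Q ≈ 1720 W

Per-layer cylindrical resistances, series-summed:
R_carbon steel pipe wall = ln(203.4/200)/(2π×49.5×23.9) = 2.268×10^-6 K/W
R_cork board = ln(243.4/203.4)/(2π×0.0506×23.9) = 0.02363 K/W
R_mineral wool = ln(313.4/243.4)/(2π×0.0418×23.9) = 0.04027 K/W
R_outer film = 1/(h_o·2πr_oL) = 1/(15.5×2π×0.3134×23.9) = 0.001371 K/W
R_total = 0.06527 K/W
Q = ΔT/R_total = 112/0.06527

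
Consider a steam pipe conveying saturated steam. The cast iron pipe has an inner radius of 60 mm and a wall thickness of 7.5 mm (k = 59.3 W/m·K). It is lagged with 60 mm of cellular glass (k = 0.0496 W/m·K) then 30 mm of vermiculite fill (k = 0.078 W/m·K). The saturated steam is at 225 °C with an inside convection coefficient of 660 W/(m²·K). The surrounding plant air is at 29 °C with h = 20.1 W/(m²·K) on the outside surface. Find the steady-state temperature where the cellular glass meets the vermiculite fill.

For a radial system each layer contributes R = ln(r_out/r_in)/(2πkL); films add R = 1/(hA).
R_inner film = 1/(h_i·2πr₁L) = 1/(660×2π×0.06×1) = 0.004019 K/W
R_cast iron pipe wall = ln(67.5/60)/(2π×59.3×1) = 3.161×10^-4 K/W
R_cellular glass = ln(127.5/67.5)/(2π×0.0496×1) = 2.041 K/W
R_vermiculite fill = ln(157.5/127.5)/(2π×0.078×1) = 0.4312 K/W
R_outer film = 1/(h_o·2πr_oL) = 1/(20.1×2π×0.1575×1) = 0.05027 K/W
R_total = 2.527 K/W
Q = ΔT/R_total = 196/2.527
Q = 77.6 W/m
T_interface = T_inner − Q·ΣR(inner→interface) = 225 − 77.6×2.045

T ≈ 66.3 °C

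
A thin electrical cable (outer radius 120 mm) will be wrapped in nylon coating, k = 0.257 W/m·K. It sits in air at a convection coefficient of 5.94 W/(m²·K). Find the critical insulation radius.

For a cylinder r_cr = k/h = 0.257/5.94
r_cr = 43.3 mm; since the bare radius (120 mm) is above r_cr, any added insulation will reduce heat loss.

r_cr ≈ 43.3 mm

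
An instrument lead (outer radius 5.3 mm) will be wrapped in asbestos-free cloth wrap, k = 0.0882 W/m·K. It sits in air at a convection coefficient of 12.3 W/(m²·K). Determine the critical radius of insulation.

r_cr ≈ 7.17 mm

For a cylinder r_cr = k/h = 0.0882/12.3
r_cr = 7.17 mm; since the bare radius (5.3 mm) is below r_cr, adding a thin layer of insulation will *increase* heat loss.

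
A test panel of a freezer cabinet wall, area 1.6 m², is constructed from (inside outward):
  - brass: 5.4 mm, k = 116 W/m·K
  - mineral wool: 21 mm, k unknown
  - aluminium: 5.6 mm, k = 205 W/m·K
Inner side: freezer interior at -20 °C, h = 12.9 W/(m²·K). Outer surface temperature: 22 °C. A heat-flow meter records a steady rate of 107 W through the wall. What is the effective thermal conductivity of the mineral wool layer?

Thermal resistances in series:
R_inner film = 1/(h_i·A) = 1/(12.9×1.6) = 0.04845 K/W
R_brass = L/(kA) = 0.0054/(116×1.6) = 2.909×10^-5 K/W
R_aluminium = L/(kA) = 0.0056/(205×1.6) = 1.707×10^-5 K/W
Sum of known resistances R_other = 0.0485 K/W
Total R = ΔT/Q = 42/107 = 0.3925 K/W
R_mineral wool = R_total − R_other = 0.344 K/W
k = L/(R·A) = 0.021/(0.344×1.6)

k ≈ 0.0382 W/(m·K)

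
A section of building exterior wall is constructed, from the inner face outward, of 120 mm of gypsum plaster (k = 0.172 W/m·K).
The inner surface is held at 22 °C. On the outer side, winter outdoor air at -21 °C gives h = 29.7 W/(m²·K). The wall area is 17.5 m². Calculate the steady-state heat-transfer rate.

Q ≈ 1030 W

Thermal resistances in series:
R_gypsum plaster = L/(kA) = 0.12/(0.172×17.5) = 0.03987 K/W
R_outer film = 1/(h_o·A) = 1/(29.7×17.5) = 0.001924 K/W
R_total = 0.04179 K/W
Q = ΔT / R_total = 43 / 0.04179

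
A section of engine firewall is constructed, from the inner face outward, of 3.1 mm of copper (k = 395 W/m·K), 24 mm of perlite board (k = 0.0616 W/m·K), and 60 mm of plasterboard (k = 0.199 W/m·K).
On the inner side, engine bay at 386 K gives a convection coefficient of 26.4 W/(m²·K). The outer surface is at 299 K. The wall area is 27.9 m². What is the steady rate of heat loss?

Thermal resistances in series:
R_inner film = 1/(h_i·A) = 1/(26.4×27.9) = 0.001358 K/W
R_copper = L/(kA) = 0.0031/(395×27.9) = 2.813×10^-7 K/W
R_perlite board = L/(kA) = 0.024/(0.0616×27.9) = 0.01396 K/W
R_plasterboard = L/(kA) = 0.06/(0.199×27.9) = 0.01081 K/W
R_total = 0.02613 K/W
Q = ΔT / R_total = 87 / 0.02613

Q ≈ 3330 W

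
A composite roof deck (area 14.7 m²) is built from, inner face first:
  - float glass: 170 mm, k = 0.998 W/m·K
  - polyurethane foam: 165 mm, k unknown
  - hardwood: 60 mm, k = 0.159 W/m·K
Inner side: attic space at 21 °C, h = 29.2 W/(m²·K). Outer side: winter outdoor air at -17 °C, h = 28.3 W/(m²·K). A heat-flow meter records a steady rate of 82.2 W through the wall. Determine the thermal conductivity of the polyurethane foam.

k ≈ 0.0267 W/(m·K)

Model the wall as resistances in series:
R_inner film = 1/(h_i·A) = 1/(29.2×14.7) = 0.00233 K/W
R_float glass = L/(kA) = 0.17/(0.998×14.7) = 0.01159 K/W
R_hardwood = L/(kA) = 0.06/(0.159×14.7) = 0.02567 K/W
R_outer film = 1/(h_o·A) = 1/(28.3×14.7) = 0.002404 K/W
Sum of known resistances R_other = 0.04199 K/W
Total R = ΔT/Q = 38/82.2 = 0.4623 K/W
R_polyurethane foam = R_total − R_other = 0.4203 K/W
k = L/(R·A) = 0.165/(0.4203×14.7)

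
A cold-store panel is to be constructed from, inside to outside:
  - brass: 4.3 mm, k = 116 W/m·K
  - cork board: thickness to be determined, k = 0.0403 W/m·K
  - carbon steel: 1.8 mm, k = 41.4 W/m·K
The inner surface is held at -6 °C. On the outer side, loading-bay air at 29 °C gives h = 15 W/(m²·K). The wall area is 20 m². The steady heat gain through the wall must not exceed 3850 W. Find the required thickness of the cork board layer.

Thermal resistances in series:
R_brass = L/(kA) = 0.0043/(116×20) = 1.853×10^-6 K/W
R_carbon steel = L/(kA) = 0.0018/(41.4×20) = 2.174×10^-6 K/W
R_outer film = 1/(h_o·A) = 1/(15×20) = 0.003333 K/W
Sum of the known resistances R_other = 0.003337 K/W
Required total resistance R_tot = ΔT/Q_allow = 35/3850 = 0.009091 K/W
R_cork board = R_tot − R_other = 0.005754 K/W
L = R·k·A = 0.005754×0.0403×20

L ≈ 4.64 mm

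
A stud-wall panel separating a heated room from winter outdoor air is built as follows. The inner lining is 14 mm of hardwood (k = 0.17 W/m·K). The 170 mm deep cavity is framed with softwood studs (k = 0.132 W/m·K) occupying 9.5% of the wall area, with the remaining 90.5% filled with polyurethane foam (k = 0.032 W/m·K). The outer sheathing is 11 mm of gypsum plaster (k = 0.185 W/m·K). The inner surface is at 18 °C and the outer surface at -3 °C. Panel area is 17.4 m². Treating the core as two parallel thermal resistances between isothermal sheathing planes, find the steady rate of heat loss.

Q ≈ 86.2 W

Sheathing layers in series; stud and cavity paths in parallel between them.
R_inner = 0.014/(0.17×17.4) = 0.004733 K/W
R_stud  = 0.17/(0.132×0.095×17.4) = 0.7791 K/W
R_cav   = 0.17/(0.032×0.905×17.4) = 0.3374 K/W
1/R_core = 1/R_stud + 1/R_cav → R_core = 0.2354 K/W
R_outer = 0.011/(0.185×17.4) = 0.003417 K/W
R_total = 0.2436 K/W
Q = ΔT/R_total = 21/0.2436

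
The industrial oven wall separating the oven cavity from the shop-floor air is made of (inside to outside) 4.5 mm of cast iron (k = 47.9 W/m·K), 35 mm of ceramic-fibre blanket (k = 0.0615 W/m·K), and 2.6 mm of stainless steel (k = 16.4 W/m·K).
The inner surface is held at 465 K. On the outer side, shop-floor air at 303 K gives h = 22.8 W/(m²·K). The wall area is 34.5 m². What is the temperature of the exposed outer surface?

Using the resistance-network approach (series):
R_cast iron = L/(kA) = 0.0045/(47.9×34.5) = 2.723×10^-6 K/W
R_ceramic-fibre blanket = L/(kA) = 0.035/(0.0615×34.5) = 0.0165 K/W
R_stainless steel = L/(kA) = 0.0026/(16.4×34.5) = 4.595×10^-6 K/W
R_outer film = 1/(h_o·A) = 1/(22.8×34.5) = 0.001271 K/W
R_total = 0.01777 K/W;  Q = ΔT/R_total = 162/0.01777 = 9114 W
T_interface = T_inner − Q·ΣR(inner→interface) = 465 − 9110×0.0165

T ≈ 315 K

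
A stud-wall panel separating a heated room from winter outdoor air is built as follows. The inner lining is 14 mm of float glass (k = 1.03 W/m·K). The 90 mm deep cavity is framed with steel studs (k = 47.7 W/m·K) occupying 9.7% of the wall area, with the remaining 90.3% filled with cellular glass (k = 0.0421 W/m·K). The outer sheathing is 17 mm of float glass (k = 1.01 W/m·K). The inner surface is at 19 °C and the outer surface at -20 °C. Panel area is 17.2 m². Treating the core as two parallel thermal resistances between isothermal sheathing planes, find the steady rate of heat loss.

Sheathing layers in series; stud and cavity paths in parallel between them.
R_inner = 0.014/(1.03×17.2) = 7.902×10^-4 K/W
R_stud  = 0.09/(47.7×0.097×17.2) = 0.001131 K/W
R_cav   = 0.09/(0.0421×0.903×17.2) = 0.1376 K/W
1/R_core = 1/R_stud + 1/R_cav → R_core = 0.001122 K/W
R_outer = 0.017/(1.01×17.2) = 9.786×10^-4 K/W
R_total = 0.002891 K/W
Q = ΔT/R_total = 39/0.002891

Q ≈ 13500 W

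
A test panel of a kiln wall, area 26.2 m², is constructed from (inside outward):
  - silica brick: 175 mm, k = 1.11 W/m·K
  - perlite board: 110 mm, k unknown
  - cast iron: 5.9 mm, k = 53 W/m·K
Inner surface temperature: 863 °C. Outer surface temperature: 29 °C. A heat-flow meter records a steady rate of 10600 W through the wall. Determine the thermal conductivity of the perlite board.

Thermal resistances in series:
R_silica brick = L/(kA) = 0.175/(1.11×26.2) = 0.006017 K/W
R_cast iron = L/(kA) = 0.0059/(53×26.2) = 4.249×10^-6 K/W
Sum of known resistances R_other = 0.006022 K/W
Total R = ΔT/Q = 834/10600 = 0.07868 K/W
R_perlite board = R_total − R_other = 0.07266 K/W
k = L/(R·A) = 0.11/(0.07266×26.2)

k ≈ 0.0578 W/(m·K)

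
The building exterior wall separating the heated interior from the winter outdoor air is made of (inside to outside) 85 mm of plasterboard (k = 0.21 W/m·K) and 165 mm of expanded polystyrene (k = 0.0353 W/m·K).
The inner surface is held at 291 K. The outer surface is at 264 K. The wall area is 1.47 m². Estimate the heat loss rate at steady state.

Q ≈ 7.81 W

Using the resistance-network approach (series):
R_plasterboard = L/(kA) = 0.085/(0.21×1.47) = 0.2753 K/W
R_expanded polystyrene = L/(kA) = 0.165/(0.0353×1.47) = 3.18 K/W
R_total = 3.455 K/W
Q = ΔT / R_total = 27 / 3.455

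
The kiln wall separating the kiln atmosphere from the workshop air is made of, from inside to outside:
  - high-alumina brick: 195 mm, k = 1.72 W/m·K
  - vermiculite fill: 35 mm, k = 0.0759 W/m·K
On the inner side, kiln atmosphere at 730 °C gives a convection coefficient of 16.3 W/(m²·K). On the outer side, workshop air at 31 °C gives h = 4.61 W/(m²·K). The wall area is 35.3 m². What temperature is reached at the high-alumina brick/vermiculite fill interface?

Using the resistance-network approach (series):
R_inner film = 1/(h_i·A) = 1/(16.3×35.3) = 0.001738 K/W
R_high-alumina brick = L/(kA) = 0.195/(1.72×35.3) = 0.003212 K/W
R_vermiculite fill = L/(kA) = 0.035/(0.0759×35.3) = 0.01306 K/W
R_outer film = 1/(h_o·A) = 1/(4.61×35.3) = 0.006145 K/W
R_total = 0.02416 K/W;  Q = ΔT/R_total = 699/0.02416 = 28930 W
T_interface = T_inner − Q·ΣR(inner→interface) = 730 − 28900×0.00495

T ≈ 587 °C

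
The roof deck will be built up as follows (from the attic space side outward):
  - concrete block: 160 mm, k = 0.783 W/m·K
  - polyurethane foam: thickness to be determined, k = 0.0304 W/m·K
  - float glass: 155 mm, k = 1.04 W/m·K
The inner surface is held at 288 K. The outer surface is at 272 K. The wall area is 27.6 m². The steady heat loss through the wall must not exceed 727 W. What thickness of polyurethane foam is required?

Series thermal resistances:
R_concrete block = L/(kA) = 0.16/(0.783×27.6) = 0.007404 K/W
R_float glass = L/(kA) = 0.155/(1.04×27.6) = 0.0054 K/W
Sum of the known resistances R_other = 0.0128 K/W
Required total resistance R_tot = ΔT/Q_allow = 16/727 = 0.02201 K/W
R_polyurethane foam = R_tot − R_other = 0.009205 K/W
L = R·k·A = 0.009205×0.0304×27.6

L ≈ 7.72 mm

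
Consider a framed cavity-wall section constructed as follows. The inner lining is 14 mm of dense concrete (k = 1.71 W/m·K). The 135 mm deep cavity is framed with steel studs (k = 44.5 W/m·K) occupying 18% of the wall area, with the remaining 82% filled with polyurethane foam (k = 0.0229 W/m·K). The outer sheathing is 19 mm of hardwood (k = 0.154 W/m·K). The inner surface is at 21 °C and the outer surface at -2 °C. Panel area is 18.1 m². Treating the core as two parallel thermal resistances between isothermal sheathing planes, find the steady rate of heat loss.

Sheathing layers in series; stud and cavity paths in parallel between them.
R_inner = 0.014/(1.71×18.1) = 4.523×10^-4 K/W
R_stud  = 0.135/(44.5×0.18×18.1) = 9.312×10^-4 K/W
R_cav   = 0.135/(0.0229×0.82×18.1) = 0.3972 K/W
1/R_core = 1/R_stud + 1/R_cav → R_core = 9.29×10^-4 K/W
R_outer = 0.019/(0.154×18.1) = 0.006816 K/W
R_total = 0.008198 K/W
Q = ΔT/R_total = 23/0.008198

Q ≈ 2810 W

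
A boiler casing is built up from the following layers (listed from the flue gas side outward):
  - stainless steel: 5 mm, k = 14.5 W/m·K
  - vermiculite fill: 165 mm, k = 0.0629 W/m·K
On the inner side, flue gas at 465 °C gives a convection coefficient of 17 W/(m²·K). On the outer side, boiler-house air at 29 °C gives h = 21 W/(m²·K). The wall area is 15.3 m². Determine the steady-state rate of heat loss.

Series thermal resistances:
R_inner film = 1/(h_i·A) = 1/(17×15.3) = 0.003845 K/W
R_stainless steel = L/(kA) = 0.005/(14.5×15.3) = 2.254×10^-5 K/W
R_vermiculite fill = L/(kA) = 0.165/(0.0629×15.3) = 0.1715 K/W
R_outer film = 1/(h_o·A) = 1/(21×15.3) = 0.003112 K/W
R_total = 0.1784 K/W
Q = ΔT / R_total = 436 / 0.1784

Q ≈ 2440 W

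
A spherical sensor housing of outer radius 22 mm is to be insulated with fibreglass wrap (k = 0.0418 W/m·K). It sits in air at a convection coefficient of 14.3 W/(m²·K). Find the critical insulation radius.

r_cr ≈ 5.85 mm

For a sphere r_cr = 2k/h = 2×0.0418/14.3
r_cr = 5.85 mm; since the bare radius (22 mm) is above r_cr, any added insulation will reduce heat loss.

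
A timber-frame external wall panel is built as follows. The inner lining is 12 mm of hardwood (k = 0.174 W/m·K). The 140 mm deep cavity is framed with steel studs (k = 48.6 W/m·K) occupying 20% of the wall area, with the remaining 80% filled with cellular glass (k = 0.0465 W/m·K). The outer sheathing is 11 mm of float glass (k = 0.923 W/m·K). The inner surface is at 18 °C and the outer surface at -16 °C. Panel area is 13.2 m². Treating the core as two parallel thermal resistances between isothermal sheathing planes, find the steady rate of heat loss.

Sheathing layers in series; stud and cavity paths in parallel between them.
R_inner = 0.012/(0.174×13.2) = 0.005225 K/W
R_stud  = 0.14/(48.6×0.2×13.2) = 0.001091 K/W
R_cav   = 0.14/(0.0465×0.8×13.2) = 0.2851 K/W
1/R_core = 1/R_stud + 1/R_cav → R_core = 0.001087 K/W
R_outer = 0.011/(0.923×13.2) = 9.029×10^-4 K/W
R_total = 0.007215 K/W
Q = ΔT/R_total = 34/0.007215

Q ≈ 4710 W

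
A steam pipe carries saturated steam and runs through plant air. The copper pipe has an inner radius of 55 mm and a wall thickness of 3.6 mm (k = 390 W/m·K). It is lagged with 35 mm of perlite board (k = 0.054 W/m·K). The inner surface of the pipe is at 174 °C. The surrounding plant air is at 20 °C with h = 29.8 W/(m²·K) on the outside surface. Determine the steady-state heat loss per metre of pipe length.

q′ ≈ 107 W/m

Radial resistances (cylindrical: R_cond = ln(r_o/r_i)/(2πkL), R_conv = 1/(h·2πrL)):
R_copper pipe wall = ln(58.6/55)/(2π×390×1) = 2.587×10^-5 K/W
R_perlite board = ln(93.6/58.6)/(2π×0.054×1) = 1.38 K/W
R_outer film = 1/(h_o·2πr_oL) = 1/(29.8×2π×0.0936×1) = 0.05706 K/W
R_total = 1.437 K/W
Q = ΔT/R_total = 154/1.437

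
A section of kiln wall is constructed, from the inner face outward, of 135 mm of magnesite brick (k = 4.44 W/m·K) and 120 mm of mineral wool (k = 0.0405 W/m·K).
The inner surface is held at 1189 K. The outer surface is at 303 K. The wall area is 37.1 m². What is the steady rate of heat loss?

Series thermal resistances:
R_magnesite brick = L/(kA) = 0.135/(4.44×37.1) = 8.196×10^-4 K/W
R_mineral wool = L/(kA) = 0.12/(0.0405×37.1) = 0.07986 K/W
R_total = 0.08068 K/W
Q = ΔT / R_total = 886 / 0.08068

Q ≈ 11000 W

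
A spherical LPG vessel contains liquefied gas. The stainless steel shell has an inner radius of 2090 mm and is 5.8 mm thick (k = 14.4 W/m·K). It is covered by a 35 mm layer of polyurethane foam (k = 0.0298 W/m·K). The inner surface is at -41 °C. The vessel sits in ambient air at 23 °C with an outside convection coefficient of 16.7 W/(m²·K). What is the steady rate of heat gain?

Q ≈ 2910 W

Radial (spherical) resistances in series:
R_stainless steel shell = (1/2.09 − 1/2.0958)/(4π×14.4) = 7.317×10^-6 K/W
R_polyurethane foam = (1/2.0958 − 1/2.1308)/(4π×0.0298) = 0.02093 K/W
R_outer film = 1/(h·4πr_o²) = 1/(16.7×4π×2.1308²) = 0.00105 K/W
R_total = 0.02199 K/W
Q = ΔT/R_total = 64/0.02199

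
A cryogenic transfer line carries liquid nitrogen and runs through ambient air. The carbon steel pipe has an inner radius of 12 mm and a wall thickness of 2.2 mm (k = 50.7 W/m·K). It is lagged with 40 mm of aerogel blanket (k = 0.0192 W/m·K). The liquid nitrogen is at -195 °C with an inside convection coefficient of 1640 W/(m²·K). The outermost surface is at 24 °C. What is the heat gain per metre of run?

q′ ≈ 19.7 W/m

Cylindrical conduction, so R = ln(r₂/r₁)/(2πkL) per layer, in series:
R_inner film = 1/(h_i·2πr₁L) = 1/(1640×2π×0.012×1) = 0.008087 K/W
R_carbon steel pipe wall = ln(14.2/12)/(2π×50.7×1) = 5.284×10^-4 K/W
R_aerogel blanket = ln(54.2/14.2)/(2π×0.0192×1) = 11.1 K/W
R_total = 11.11 K/W
Q = ΔT/R_total = 219/11.11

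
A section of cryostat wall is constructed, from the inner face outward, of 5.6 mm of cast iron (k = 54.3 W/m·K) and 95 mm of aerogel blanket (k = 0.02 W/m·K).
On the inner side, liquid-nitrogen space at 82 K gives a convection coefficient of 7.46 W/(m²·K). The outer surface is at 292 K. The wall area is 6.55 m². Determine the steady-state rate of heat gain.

Q ≈ 282 W

Series thermal resistances:
R_inner film = 1/(h_i·A) = 1/(7.46×6.55) = 0.02047 K/W
R_cast iron = L/(kA) = 0.0056/(54.3×6.55) = 1.575×10^-5 K/W
R_aerogel blanket = L/(kA) = 0.095/(0.02×6.55) = 0.7252 K/W
R_total = 0.7457 K/W
Q = ΔT / R_total = 210 / 0.7457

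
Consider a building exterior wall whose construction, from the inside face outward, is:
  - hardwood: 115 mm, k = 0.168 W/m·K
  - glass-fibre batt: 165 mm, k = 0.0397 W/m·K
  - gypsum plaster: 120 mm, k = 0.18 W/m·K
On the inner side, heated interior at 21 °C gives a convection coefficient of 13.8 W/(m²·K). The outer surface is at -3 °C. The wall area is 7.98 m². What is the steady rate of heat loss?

Thermal resistances in series:
R_inner film = 1/(h_i·A) = 1/(13.8×7.98) = 0.009081 K/W
R_hardwood = L/(kA) = 0.115/(0.168×7.98) = 0.08578 K/W
R_glass-fibre batt = L/(kA) = 0.165/(0.0397×7.98) = 0.5208 K/W
R_gypsum plaster = L/(kA) = 0.12/(0.18×7.98) = 0.08354 K/W
R_total = 0.6992 K/W
Q = ΔT / R_total = 24 / 0.6992

Q ≈ 34.3 W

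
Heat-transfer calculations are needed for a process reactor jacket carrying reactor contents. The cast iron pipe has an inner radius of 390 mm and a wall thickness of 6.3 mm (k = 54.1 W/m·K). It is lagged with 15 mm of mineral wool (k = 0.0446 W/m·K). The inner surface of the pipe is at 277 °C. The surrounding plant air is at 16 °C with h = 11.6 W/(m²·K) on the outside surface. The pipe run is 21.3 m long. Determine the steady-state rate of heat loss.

Radial resistances (cylindrical: R_cond = ln(r_o/r_i)/(2πkL), R_conv = 1/(h·2πrL)):
R_cast iron pipe wall = ln(396.3/390)/(2π×54.1×21.3) = 2.213×10^-6 K/W
R_mineral wool = ln(411.3/396.3)/(2π×0.0446×21.3) = 0.006224 K/W
R_outer film = 1/(h_o·2πr_oL) = 1/(11.6×2π×0.4113×21.3) = 0.001566 K/W
R_total = 0.007792 K/W
Q = ΔT/R_total = 261/0.007792

Q ≈ 33500 W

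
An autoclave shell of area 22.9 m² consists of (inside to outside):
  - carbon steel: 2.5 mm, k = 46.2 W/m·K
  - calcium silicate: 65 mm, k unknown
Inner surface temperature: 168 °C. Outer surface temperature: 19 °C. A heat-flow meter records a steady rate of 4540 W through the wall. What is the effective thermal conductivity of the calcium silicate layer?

Using the resistance-network approach (series):
R_carbon steel = L/(kA) = 0.0025/(46.2×22.9) = 2.363×10^-6 K/W
Sum of known resistances R_other = 2.363×10^-6 K/W
Total R = ΔT/Q = 149/4540 = 0.03282 K/W
R_calcium silicate = R_total − R_other = 0.03282 K/W
k = L/(R·A) = 0.065/(0.03282×22.9)

k ≈ 0.0865 W/(m·K)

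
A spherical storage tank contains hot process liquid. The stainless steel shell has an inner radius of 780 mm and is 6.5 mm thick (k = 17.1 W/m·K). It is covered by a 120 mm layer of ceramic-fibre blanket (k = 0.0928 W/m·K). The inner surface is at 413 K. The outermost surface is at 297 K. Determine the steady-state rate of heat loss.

Radial (spherical) resistances in series:
R_stainless steel shell = (1/0.78 − 1/0.7865)/(4π×17.1) = 4.931×10^-5 K/W
R_ceramic-fibre blanket = (1/0.7865 − 1/0.9065)/(4π×0.0928) = 0.1443 K/W
R_total = 0.1444 K/W
Q = ΔT/R_total = 116/0.1444

Q ≈ 803 W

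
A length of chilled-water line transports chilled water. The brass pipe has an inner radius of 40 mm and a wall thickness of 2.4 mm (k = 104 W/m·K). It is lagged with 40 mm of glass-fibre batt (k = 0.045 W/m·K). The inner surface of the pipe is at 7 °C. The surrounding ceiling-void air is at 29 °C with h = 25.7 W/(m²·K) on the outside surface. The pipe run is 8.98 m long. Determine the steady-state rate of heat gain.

Per-layer cylindrical resistances, series-summed:
R_brass pipe wall = ln(42.4/40)/(2π×104×8.98) = 9.93×10^-6 K/W
R_glass-fibre batt = ln(82.4/42.4)/(2π×0.045×8.98) = 0.2617 K/W
R_outer film = 1/(h_o·2πr_oL) = 1/(25.7×2π×0.0824×8.98) = 0.008369 K/W
R_total = 0.2701 K/W
Q = ΔT/R_total = 22/0.2701

Q ≈ 81.5 W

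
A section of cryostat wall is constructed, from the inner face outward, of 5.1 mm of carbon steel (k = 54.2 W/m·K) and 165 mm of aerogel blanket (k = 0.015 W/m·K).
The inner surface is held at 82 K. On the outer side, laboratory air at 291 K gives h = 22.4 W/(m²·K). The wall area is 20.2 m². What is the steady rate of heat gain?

Series thermal resistances:
R_carbon steel = L/(kA) = 0.0051/(54.2×20.2) = 4.658×10^-6 K/W
R_aerogel blanket = L/(kA) = 0.165/(0.015×20.2) = 0.5446 K/W
R_outer film = 1/(h_o·A) = 1/(22.4×20.2) = 0.00221 K/W
R_total = 0.5468 K/W
Q = ΔT / R_total = 209 / 0.5468

Q ≈ 382 W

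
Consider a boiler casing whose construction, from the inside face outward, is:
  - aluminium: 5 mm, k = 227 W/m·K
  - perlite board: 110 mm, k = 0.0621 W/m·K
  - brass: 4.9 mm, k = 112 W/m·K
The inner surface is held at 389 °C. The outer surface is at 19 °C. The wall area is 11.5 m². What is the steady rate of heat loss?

Thermal resistances in series:
R_aluminium = L/(kA) = 0.005/(227×11.5) = 1.915×10^-6 K/W
R_perlite board = L/(kA) = 0.11/(0.0621×11.5) = 0.154 K/W
R_brass = L/(kA) = 0.0049/(112×11.5) = 3.804×10^-6 K/W
R_total = 0.154 K/W
Q = ΔT / R_total = 370 / 0.154

Q ≈ 2400 W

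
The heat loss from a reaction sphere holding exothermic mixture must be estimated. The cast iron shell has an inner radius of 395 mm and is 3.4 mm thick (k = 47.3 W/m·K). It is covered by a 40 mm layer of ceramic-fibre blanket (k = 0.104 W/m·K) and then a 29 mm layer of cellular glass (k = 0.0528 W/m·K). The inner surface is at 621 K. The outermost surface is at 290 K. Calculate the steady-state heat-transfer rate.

Each spherical layer contributes R = (1/r_i − 1/r_o)/(4πk):
R_cast iron shell = (1/0.395 − 1/0.3984)/(4π×47.3) = 3.635×10^-5 K/W
R_ceramic-fibre blanket = (1/0.3984 − 1/0.4384)/(4π×0.104) = 0.1752 K/W
R_cellular glass = (1/0.4384 − 1/0.4674)/(4π×0.0528) = 0.2133 K/W
R_total = 0.3886 K/W
Q = ΔT/R_total = 331/0.3886

Q ≈ 852 W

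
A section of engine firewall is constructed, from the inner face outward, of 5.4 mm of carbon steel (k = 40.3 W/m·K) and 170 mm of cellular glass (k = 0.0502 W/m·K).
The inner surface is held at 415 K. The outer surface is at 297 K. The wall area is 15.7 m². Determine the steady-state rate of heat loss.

Q ≈ 547 W

Treating each layer as a thermal resistance in series:
R_carbon steel = L/(kA) = 0.0054/(40.3×15.7) = 8.535×10^-6 K/W
R_cellular glass = L/(kA) = 0.17/(0.0502×15.7) = 0.2157 K/W
R_total = 0.2157 K/W
Q = ΔT / R_total = 118 / 0.2157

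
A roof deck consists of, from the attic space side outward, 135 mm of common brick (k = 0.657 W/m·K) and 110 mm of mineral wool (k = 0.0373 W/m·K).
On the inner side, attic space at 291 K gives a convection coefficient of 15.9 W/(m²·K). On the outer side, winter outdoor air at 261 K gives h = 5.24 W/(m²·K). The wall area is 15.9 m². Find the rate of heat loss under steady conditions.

Q ≈ 140 W

Thermal resistances in series:
R_inner film = 1/(h_i·A) = 1/(15.9×15.9) = 0.003956 K/W
R_common brick = L/(kA) = 0.135/(0.657×15.9) = 0.01292 K/W
R_mineral wool = L/(kA) = 0.11/(0.0373×15.9) = 0.1855 K/W
R_outer film = 1/(h_o·A) = 1/(5.24×15.9) = 0.012 K/W
R_total = 0.2144 K/W
Q = ΔT / R_total = 30 / 0.2144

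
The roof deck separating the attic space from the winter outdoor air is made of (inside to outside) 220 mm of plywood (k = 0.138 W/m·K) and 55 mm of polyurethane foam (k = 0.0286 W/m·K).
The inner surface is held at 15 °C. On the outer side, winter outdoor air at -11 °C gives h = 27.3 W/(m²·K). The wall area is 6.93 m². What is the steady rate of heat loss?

Model the wall as resistances in series:
R_plywood = L/(kA) = 0.22/(0.138×6.93) = 0.23 K/W
R_polyurethane foam = L/(kA) = 0.055/(0.0286×6.93) = 0.2775 K/W
R_outer film = 1/(h_o·A) = 1/(27.3×6.93) = 0.005286 K/W
R_total = 0.5128 K/W
Q = ΔT / R_total = 26 / 0.5128

Q ≈ 50.7 W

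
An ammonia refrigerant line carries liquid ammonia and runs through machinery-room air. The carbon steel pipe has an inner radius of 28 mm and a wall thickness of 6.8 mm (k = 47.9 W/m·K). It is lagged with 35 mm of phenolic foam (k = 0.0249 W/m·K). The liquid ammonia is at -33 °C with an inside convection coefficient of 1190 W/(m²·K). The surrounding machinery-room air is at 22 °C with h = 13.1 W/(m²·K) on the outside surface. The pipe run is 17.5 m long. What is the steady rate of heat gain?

Cylindrical conduction, so R = ln(r₂/r₁)/(2πkL) per layer, in series:
R_inner film = 1/(h_i·2πr₁L) = 1/(1190×2π×0.028×17.5) = 2.729×10^-4 K/W
R_carbon steel pipe wall = ln(34.8/28)/(2π×47.9×17.5) = 4.128×10^-5 K/W
R_phenolic foam = ln(69.8/34.8)/(2π×0.0249×17.5) = 0.2542 K/W
R_outer film = 1/(h_o·2πr_oL) = 1/(13.1×2π×0.0698×17.5) = 0.009946 K/W
R_total = 0.2645 K/W
Q = ΔT/R_total = 55/0.2645

Q ≈ 208 W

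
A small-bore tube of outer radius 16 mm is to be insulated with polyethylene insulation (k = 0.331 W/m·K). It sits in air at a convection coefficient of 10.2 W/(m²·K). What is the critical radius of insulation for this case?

r_cr ≈ 32.5 mm

For a cylinder r_cr = k/h = 0.331/10.2
r_cr = 32.5 mm; since the bare radius (16 mm) is below r_cr, adding a thin layer of insulation will *increase* heat loss.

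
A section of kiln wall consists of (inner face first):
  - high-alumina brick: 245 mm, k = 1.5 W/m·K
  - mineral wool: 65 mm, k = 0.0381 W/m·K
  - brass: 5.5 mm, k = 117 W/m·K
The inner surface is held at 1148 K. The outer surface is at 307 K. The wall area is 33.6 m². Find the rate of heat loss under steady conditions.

Thermal resistances in series:
R_high-alumina brick = L/(kA) = 0.245/(1.5×33.6) = 0.004861 K/W
R_mineral wool = L/(kA) = 0.065/(0.0381×33.6) = 0.05077 K/W
R_brass = L/(kA) = 0.0055/(117×33.6) = 1.399×10^-6 K/W
R_total = 0.05564 K/W
Q = ΔT / R_total = 841 / 0.05564

Q ≈ 15100 W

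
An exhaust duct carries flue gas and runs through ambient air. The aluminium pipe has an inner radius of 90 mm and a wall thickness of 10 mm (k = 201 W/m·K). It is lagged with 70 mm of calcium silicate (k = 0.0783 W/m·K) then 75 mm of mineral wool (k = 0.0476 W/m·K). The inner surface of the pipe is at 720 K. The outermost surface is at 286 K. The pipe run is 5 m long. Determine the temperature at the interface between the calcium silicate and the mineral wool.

Cylindrical conduction, so R = ln(r₂/r₁)/(2πkL) per layer, in series:
R_aluminium pipe wall = ln(100/90)/(2π×201×5) = 1.669×10^-5 K/W
R_calcium silicate = ln(170/100)/(2π×0.0783×5) = 0.2157 K/W
R_mineral wool = ln(245/170)/(2π×0.0476×5) = 0.2444 K/W
R_total = 0.4601 K/W
Q = ΔT/R_total = 434/0.4601
Q = 943 W
T_interface = T_inner − Q·ΣR(inner→interface) = 720 − 943×0.2157

T ≈ 517 K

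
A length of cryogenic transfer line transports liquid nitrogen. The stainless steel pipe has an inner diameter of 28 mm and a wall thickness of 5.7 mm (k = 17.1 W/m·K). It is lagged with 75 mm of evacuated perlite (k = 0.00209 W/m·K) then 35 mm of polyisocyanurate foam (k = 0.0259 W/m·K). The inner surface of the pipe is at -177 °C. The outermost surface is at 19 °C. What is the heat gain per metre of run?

Per-layer cylindrical resistances, series-summed:
R_stainless steel pipe wall = ln(19.7/14)/(2π×17.1×1) = 0.003179 K/W
R_evacuated perlite = ln(94.7/19.7)/(2π×0.00209×1) = 119.6 K/W
R_polyisocyanurate foam = ln(129.7/94.7)/(2π×0.0259×1) = 1.933 K/W
R_total = 121.5 K/W
Q = ΔT/R_total = 196/121.5

q′ ≈ 1.61 W/m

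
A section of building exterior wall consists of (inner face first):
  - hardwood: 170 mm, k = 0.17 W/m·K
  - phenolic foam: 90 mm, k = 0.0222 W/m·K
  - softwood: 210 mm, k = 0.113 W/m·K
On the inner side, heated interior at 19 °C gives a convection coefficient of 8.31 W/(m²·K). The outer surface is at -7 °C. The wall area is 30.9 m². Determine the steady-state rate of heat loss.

Q ≈ 114 W

Series thermal resistances:
R_inner film = 1/(h_i·A) = 1/(8.31×30.9) = 0.003894 K/W
R_hardwood = L/(kA) = 0.17/(0.17×30.9) = 0.03236 K/W
R_phenolic foam = L/(kA) = 0.09/(0.0222×30.9) = 0.1312 K/W
R_softwood = L/(kA) = 0.21/(0.113×30.9) = 0.06014 K/W
R_total = 0.2276 K/W
Q = ΔT / R_total = 26 / 0.2276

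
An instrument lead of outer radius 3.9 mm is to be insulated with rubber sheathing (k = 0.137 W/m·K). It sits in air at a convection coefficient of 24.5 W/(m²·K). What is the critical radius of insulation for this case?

r_cr ≈ 5.59 mm

For a cylinder r_cr = k/h = 0.137/24.5
r_cr = 5.59 mm; since the bare radius (3.9 mm) is below r_cr, adding a thin layer of insulation will *increase* heat loss.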